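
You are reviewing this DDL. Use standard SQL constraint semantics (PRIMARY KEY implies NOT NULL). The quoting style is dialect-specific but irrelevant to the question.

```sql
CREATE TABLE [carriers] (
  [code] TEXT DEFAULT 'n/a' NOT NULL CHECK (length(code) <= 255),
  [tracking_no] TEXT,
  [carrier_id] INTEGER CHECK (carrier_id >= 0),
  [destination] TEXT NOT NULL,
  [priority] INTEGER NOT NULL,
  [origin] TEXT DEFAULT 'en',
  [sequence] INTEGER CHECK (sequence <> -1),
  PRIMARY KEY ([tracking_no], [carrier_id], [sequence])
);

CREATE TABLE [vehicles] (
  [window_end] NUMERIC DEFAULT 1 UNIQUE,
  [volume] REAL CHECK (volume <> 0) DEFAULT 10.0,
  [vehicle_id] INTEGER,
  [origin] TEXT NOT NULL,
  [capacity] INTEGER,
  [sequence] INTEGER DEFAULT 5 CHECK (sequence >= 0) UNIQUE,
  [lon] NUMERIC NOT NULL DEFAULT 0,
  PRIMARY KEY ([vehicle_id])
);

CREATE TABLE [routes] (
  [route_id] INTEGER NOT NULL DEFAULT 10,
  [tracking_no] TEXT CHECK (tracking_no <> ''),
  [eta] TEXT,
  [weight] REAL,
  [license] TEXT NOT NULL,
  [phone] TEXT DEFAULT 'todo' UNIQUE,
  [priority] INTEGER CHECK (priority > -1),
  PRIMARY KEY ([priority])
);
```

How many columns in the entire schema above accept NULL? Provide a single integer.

9

carriers: 1 nullable (origin — PK (tracking_no, carrier_id, sequence) and explicit NOT NULL columns excluded).
vehicles: 4 nullable (window_end, volume, capacity, sequence — PK (vehicle_id) and explicit NOT NULL columns excluded).
routes: 4 nullable (tracking_no, eta, weight, phone — PK (priority) and explicit NOT NULL columns excluded).
Total: 1 + 4 + 4 = 9.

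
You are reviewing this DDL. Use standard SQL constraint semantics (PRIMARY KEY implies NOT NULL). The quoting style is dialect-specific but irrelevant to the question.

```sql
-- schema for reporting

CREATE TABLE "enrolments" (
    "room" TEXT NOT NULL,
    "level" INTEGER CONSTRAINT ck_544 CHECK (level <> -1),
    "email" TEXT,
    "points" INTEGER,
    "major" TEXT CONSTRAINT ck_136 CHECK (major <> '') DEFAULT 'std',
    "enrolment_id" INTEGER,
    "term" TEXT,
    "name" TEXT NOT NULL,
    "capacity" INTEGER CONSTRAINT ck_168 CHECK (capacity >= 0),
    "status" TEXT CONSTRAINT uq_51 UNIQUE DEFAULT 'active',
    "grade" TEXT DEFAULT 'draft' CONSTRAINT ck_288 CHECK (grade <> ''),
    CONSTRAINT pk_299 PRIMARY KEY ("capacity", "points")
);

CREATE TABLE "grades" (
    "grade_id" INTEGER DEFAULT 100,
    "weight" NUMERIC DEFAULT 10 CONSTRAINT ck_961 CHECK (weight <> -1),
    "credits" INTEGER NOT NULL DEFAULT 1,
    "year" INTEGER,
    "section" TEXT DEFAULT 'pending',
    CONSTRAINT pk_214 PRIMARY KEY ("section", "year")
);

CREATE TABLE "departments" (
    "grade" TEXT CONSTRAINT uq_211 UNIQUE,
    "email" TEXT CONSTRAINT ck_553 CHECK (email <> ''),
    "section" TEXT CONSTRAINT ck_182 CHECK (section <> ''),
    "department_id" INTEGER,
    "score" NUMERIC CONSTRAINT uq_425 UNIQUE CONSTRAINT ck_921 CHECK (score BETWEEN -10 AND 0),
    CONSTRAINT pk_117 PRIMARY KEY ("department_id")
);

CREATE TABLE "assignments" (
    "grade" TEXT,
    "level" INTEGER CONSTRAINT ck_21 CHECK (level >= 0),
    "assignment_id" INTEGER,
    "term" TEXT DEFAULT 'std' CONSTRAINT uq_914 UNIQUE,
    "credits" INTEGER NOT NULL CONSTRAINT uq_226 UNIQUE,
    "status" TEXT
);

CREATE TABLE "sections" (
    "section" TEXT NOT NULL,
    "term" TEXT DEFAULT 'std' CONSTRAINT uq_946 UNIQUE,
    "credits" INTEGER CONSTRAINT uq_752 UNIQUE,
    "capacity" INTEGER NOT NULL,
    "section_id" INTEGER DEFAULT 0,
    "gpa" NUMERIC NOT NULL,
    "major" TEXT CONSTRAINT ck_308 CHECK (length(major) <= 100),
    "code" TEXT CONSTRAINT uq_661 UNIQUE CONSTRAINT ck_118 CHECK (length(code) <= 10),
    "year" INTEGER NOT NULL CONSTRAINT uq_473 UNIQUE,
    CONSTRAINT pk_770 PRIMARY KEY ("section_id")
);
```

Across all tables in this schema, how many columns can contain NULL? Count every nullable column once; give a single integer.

22

enrolments: 7 nullable (level, email, major, enrolment_id, term, status, grade — PK (capacity, points) and explicit NOT NULL columns excluded).
grades: 2 nullable (grade_id, weight — PK (section, year) and explicit NOT NULL columns excluded).
departments: 4 nullable (grade, email, section, score — PK (department_id) and explicit NOT NULL columns excluded).
assignments: 5 nullable (grade, level, assignment_id, term, status — PK none and explicit NOT NULL columns excluded).
sections: 4 nullable (term, credits, major, code — PK (section_id) and explicit NOT NULL columns excluded).
Total: 7 + 2 + 4 + 5 + 4 = 22.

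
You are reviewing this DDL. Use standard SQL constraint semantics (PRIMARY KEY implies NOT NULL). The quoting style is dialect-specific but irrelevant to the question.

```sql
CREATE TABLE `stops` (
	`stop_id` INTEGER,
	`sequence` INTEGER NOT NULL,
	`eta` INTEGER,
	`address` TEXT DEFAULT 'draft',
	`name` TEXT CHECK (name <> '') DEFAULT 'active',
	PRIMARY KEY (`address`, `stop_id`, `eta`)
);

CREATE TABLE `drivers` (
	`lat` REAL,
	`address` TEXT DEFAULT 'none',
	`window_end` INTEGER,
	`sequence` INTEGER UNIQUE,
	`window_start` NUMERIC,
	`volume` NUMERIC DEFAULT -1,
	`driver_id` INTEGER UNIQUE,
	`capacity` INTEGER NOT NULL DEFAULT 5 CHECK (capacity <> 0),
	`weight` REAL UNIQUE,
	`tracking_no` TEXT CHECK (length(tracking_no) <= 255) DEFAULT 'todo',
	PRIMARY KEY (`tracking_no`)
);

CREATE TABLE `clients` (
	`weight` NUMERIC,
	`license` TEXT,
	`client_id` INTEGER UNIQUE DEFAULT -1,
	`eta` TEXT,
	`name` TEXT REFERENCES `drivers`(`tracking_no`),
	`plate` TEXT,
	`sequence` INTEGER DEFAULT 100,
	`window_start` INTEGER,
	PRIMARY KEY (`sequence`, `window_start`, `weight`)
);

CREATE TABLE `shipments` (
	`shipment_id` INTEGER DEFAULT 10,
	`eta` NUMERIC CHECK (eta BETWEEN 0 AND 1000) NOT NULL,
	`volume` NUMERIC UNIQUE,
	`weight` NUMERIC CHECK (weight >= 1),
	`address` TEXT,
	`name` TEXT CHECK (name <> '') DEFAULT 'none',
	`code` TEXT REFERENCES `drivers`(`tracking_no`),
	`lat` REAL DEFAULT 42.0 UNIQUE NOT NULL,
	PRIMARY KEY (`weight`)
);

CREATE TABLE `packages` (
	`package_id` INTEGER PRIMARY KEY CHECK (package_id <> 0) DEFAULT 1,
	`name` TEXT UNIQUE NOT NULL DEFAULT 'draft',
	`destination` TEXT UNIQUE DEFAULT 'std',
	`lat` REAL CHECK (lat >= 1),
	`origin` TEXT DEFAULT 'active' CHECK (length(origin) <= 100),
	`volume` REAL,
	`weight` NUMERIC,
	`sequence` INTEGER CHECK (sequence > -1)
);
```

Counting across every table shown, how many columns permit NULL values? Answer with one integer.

stops: 1 nullable (name — PK (address, stop_id, eta) and explicit NOT NULL columns excluded).
drivers: 8 nullable (lat, address, window_end, sequence, window_start, volume, driver_id, weight — PK (tracking_no) and explicit NOT NULL columns excluded).
clients: 5 nullable (license, client_id, eta, name, plate — PK (sequence, window_start, weight) and explicit NOT NULL columns excluded).
shipments: 5 nullable (shipment_id, volume, address, name, code — PK (weight) and explicit NOT NULL columns excluded).
packages: 6 nullable (destination, lat, origin, volume, weight, sequence — PK (package_id) and explicit NOT NULL columns excluded).
Total: 1 + 8 + 5 + 5 + 6 = 25.

25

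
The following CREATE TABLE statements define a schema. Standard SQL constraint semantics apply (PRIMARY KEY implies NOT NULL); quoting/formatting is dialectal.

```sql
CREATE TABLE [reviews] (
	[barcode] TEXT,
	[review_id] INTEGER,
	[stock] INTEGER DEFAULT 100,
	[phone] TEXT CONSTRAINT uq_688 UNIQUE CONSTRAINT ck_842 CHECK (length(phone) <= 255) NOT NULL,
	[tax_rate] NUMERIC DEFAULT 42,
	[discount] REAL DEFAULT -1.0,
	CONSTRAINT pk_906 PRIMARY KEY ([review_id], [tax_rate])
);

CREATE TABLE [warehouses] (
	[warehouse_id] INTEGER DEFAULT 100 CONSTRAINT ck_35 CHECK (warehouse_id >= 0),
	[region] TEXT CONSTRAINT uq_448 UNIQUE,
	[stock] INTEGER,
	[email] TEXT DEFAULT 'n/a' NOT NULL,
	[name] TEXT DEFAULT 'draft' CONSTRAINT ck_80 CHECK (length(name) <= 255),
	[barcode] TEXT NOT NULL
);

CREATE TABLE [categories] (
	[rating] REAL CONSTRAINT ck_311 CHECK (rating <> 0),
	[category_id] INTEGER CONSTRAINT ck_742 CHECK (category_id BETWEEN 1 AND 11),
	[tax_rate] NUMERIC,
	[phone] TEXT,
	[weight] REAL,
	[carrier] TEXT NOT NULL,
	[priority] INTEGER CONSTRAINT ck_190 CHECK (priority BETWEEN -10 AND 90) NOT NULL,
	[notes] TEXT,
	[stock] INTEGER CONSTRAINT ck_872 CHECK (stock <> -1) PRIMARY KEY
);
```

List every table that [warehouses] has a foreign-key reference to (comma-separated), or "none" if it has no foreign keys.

No column in warehouses has a REFERENCES clause.

none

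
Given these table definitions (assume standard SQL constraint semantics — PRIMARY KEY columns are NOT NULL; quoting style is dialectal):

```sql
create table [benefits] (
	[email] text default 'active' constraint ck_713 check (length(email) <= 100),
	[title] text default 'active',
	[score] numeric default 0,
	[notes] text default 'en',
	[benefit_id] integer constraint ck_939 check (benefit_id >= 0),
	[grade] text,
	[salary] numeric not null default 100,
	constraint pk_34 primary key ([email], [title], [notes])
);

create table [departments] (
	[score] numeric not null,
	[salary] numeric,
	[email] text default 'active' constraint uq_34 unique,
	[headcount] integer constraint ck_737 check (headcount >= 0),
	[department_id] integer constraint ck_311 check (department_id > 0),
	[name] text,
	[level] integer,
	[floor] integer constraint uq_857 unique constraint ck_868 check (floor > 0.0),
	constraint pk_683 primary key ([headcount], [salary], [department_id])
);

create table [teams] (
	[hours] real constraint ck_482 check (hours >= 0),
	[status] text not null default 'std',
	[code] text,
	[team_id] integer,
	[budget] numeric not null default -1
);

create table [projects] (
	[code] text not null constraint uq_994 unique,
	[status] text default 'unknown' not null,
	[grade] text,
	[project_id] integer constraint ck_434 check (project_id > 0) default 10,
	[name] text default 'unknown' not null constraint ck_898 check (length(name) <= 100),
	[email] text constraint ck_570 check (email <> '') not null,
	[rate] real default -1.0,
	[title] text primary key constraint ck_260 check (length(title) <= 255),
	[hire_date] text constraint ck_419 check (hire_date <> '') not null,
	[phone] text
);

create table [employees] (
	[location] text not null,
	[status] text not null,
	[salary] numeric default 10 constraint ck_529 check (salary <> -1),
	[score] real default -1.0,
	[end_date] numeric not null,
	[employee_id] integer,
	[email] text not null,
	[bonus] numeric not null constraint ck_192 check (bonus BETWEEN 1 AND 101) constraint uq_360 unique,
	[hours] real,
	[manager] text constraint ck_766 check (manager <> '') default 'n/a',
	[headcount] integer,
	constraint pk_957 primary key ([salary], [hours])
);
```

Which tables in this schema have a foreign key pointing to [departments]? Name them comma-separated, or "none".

none

No REFERENCES clause anywhere in the schema names departments.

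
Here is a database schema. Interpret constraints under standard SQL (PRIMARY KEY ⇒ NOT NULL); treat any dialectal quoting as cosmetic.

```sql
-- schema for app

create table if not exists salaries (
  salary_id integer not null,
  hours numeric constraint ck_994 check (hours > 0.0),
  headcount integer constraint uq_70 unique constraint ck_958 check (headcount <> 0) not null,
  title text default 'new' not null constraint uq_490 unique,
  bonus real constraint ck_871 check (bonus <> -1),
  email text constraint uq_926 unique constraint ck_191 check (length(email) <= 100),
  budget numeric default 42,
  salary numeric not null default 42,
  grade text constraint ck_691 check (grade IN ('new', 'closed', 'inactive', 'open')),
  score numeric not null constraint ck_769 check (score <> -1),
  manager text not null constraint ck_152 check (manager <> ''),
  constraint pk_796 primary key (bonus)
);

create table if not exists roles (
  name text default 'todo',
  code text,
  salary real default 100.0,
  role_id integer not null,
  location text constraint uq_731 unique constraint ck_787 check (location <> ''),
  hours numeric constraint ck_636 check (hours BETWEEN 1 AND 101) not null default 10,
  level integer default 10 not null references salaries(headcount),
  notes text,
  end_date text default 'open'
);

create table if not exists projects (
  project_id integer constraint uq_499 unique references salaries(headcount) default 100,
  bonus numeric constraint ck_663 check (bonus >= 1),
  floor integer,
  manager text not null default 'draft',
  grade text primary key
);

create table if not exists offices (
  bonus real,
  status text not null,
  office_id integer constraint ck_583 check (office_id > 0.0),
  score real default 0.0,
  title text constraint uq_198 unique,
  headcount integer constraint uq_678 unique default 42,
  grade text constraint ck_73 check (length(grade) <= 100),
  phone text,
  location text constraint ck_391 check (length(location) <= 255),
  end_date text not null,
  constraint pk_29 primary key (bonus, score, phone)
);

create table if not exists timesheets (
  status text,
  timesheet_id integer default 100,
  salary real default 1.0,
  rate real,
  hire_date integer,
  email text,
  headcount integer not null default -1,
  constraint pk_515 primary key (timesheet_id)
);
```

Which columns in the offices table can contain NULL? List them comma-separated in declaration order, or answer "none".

office_id, title, headcount, grade, location

- bonus: part of the PRIMARY KEY, which implies NOT NULL → not nullable.
- status: declared NOT NULL → not nullable.
- office_id: CHECK does not forbid NULL (a CHECK constraint passes when its expression is NULL) → nullable.
- score: part of the PRIMARY KEY, which implies NOT NULL → not nullable.
- title: UNIQUE does not imply NOT NULL → nullable.
- headcount: UNIQUE does not imply NOT NULL → nullable.
- grade: CHECK does not forbid NULL (a CHECK constraint passes when its expression is NULL) → nullable.
- phone: part of the PRIMARY KEY, which implies NOT NULL → not nullable.
- location: CHECK does not forbid NULL (a CHECK constraint passes when its expression is NULL) → nullable.
- end_date: declared NOT NULL → not nullable.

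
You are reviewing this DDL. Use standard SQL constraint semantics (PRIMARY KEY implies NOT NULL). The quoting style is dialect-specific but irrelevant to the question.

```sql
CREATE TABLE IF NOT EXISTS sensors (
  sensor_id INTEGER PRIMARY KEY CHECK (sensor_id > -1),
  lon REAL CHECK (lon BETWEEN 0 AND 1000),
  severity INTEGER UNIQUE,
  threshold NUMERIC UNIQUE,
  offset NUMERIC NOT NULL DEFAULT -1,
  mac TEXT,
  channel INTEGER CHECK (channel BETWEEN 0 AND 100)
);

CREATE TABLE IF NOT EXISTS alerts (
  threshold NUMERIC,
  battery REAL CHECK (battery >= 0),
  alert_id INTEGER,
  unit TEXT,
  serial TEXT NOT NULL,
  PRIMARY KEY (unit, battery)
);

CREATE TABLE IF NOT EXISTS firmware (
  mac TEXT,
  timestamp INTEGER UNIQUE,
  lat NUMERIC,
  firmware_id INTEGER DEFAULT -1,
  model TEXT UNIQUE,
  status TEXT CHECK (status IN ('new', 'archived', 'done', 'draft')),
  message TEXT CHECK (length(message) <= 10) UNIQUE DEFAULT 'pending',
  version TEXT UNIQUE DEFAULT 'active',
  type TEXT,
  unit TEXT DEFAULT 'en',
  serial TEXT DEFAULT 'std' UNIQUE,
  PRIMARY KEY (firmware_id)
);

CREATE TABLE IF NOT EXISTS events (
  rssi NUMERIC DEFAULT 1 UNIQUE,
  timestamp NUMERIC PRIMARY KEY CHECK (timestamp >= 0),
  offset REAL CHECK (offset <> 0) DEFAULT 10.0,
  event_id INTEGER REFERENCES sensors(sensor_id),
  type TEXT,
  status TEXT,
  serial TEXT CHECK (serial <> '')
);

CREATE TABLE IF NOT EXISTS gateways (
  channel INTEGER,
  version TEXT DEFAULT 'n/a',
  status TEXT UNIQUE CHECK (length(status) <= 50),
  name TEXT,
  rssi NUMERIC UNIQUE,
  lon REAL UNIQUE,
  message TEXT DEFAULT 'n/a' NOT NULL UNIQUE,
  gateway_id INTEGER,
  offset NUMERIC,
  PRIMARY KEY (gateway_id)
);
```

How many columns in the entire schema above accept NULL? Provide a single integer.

30

sensors: 5 nullable (lon, severity, threshold, mac, channel — PK (sensor_id) and explicit NOT NULL columns excluded).
alerts: 2 nullable (threshold, alert_id — PK (unit, battery) and explicit NOT NULL columns excluded).
firmware: 10 nullable (mac, timestamp, lat, model, status, message, version, type, unit, serial — PK (firmware_id) and explicit NOT NULL columns excluded).
events: 6 nullable (rssi, offset, event_id, type, status, serial — PK (timestamp) and explicit NOT NULL columns excluded).
gateways: 7 nullable (channel, version, status, name, rssi, lon, offset — PK (gateway_id) and explicit NOT NULL columns excluded).
Total: 5 + 2 + 10 + 6 + 7 = 30.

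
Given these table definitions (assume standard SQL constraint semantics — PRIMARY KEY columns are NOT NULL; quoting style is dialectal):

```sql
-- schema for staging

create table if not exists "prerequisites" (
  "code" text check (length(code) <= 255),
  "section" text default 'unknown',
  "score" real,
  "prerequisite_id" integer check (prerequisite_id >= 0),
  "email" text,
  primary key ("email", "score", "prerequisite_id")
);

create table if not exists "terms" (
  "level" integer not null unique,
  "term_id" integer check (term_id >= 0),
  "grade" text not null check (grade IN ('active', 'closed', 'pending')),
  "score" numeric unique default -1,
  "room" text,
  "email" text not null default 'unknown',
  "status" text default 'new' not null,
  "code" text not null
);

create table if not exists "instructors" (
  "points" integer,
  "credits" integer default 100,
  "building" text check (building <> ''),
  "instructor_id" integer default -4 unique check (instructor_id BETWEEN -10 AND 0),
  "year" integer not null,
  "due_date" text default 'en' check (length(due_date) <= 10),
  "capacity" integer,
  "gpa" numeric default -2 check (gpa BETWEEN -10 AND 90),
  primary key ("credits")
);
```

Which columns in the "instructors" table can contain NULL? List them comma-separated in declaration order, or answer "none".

- points: no NOT NULL constraint applies → nullable.
- credits: part of the PRIMARY KEY, which implies NOT NULL → not nullable.
- building: CHECK does not forbid NULL (a CHECK constraint passes when its expression is NULL) → nullable.
- instructor_id: CHECK does not forbid NULL (a CHECK constraint passes when its expression is NULL) → nullable.
- year: declared NOT NULL → not nullable.
- due_date: CHECK does not forbid NULL (a CHECK constraint passes when its expression is NULL) → nullable.
- capacity: no NOT NULL constraint applies → nullable.
- gpa: CHECK does not forbid NULL (a CHECK constraint passes when its expression is NULL) → nullable.

points, building, instructor_id, due_date, capacity, gpa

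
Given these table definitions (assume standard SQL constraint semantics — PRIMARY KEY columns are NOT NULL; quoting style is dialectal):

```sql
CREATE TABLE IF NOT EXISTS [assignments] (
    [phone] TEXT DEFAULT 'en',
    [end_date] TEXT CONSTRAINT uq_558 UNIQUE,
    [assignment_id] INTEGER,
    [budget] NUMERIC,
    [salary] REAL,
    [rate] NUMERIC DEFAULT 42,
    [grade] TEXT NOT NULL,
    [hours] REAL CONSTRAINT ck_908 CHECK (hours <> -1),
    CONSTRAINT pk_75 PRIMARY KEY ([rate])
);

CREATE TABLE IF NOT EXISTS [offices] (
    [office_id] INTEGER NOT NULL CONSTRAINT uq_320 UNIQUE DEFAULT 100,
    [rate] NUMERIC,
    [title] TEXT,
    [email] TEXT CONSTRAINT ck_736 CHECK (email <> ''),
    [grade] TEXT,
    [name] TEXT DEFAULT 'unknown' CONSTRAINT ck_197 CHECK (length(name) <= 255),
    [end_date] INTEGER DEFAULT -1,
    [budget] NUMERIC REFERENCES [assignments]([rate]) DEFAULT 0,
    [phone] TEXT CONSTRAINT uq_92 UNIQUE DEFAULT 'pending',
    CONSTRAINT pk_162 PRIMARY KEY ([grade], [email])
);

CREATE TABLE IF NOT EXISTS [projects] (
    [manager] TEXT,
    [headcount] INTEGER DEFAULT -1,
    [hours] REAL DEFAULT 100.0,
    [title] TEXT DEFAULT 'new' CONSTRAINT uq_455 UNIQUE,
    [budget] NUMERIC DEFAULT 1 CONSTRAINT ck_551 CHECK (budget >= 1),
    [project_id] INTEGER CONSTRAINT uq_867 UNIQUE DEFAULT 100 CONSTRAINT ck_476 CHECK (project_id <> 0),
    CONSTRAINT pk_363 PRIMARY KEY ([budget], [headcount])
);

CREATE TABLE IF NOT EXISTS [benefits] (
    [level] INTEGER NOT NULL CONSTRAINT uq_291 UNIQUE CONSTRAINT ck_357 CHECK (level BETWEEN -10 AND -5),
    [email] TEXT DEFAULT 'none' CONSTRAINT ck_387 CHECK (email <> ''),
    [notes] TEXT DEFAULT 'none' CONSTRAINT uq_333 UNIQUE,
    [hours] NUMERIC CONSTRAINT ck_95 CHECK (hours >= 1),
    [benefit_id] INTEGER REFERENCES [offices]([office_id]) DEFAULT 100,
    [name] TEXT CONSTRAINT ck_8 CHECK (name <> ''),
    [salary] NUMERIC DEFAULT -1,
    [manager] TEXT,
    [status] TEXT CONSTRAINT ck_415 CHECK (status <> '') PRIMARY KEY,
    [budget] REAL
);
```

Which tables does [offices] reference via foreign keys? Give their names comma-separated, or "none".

- budget REFERENCES assignments(rate).

assignments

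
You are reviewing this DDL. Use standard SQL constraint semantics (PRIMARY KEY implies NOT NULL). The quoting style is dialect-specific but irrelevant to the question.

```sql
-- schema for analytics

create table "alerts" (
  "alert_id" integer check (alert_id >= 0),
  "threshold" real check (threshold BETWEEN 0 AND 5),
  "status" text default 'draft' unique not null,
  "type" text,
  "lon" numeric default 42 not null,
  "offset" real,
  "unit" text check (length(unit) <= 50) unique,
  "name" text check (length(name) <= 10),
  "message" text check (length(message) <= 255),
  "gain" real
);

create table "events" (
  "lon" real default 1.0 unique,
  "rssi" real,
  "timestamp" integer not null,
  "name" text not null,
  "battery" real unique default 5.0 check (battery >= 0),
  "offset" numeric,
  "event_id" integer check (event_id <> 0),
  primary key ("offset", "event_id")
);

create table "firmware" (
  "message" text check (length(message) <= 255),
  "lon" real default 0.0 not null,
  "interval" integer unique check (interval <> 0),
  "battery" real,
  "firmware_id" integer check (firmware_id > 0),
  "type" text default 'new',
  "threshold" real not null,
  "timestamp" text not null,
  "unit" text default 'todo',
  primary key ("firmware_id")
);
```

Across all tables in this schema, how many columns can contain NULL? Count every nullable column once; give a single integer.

alerts: 8 nullable (alert_id, threshold, type, offset, unit, name, message, gain — PK none and explicit NOT NULL columns excluded).
events: 3 nullable (lon, rssi, battery — PK (offset, event_id) and explicit NOT NULL columns excluded).
firmware: 5 nullable (message, interval, battery, type, unit — PK (firmware_id) and explicit NOT NULL columns excluded).
Total: 8 + 3 + 5 = 16.

16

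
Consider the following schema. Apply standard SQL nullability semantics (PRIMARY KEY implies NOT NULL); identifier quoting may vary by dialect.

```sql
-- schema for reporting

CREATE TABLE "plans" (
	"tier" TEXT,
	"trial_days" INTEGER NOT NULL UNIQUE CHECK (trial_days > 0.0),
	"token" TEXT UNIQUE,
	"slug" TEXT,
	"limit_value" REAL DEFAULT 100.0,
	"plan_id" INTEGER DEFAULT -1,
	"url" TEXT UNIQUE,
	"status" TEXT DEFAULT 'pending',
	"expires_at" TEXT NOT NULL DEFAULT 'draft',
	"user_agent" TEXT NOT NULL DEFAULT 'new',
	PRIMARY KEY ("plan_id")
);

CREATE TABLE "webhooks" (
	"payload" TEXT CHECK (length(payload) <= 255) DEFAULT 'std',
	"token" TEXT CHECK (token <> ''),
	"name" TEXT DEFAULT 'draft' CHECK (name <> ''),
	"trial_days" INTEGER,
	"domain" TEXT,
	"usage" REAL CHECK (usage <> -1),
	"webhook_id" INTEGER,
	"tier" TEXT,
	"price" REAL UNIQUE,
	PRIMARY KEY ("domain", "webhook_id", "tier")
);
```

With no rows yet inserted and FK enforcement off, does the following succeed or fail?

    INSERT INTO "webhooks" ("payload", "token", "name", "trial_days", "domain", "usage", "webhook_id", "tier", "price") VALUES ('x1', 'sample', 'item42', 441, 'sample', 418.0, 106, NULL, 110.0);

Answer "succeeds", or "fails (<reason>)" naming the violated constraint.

fails (NOT NULL on tier)

tier is explicitly set to NULL, but tier is part of the PRIMARY KEY (implied NOT NULL).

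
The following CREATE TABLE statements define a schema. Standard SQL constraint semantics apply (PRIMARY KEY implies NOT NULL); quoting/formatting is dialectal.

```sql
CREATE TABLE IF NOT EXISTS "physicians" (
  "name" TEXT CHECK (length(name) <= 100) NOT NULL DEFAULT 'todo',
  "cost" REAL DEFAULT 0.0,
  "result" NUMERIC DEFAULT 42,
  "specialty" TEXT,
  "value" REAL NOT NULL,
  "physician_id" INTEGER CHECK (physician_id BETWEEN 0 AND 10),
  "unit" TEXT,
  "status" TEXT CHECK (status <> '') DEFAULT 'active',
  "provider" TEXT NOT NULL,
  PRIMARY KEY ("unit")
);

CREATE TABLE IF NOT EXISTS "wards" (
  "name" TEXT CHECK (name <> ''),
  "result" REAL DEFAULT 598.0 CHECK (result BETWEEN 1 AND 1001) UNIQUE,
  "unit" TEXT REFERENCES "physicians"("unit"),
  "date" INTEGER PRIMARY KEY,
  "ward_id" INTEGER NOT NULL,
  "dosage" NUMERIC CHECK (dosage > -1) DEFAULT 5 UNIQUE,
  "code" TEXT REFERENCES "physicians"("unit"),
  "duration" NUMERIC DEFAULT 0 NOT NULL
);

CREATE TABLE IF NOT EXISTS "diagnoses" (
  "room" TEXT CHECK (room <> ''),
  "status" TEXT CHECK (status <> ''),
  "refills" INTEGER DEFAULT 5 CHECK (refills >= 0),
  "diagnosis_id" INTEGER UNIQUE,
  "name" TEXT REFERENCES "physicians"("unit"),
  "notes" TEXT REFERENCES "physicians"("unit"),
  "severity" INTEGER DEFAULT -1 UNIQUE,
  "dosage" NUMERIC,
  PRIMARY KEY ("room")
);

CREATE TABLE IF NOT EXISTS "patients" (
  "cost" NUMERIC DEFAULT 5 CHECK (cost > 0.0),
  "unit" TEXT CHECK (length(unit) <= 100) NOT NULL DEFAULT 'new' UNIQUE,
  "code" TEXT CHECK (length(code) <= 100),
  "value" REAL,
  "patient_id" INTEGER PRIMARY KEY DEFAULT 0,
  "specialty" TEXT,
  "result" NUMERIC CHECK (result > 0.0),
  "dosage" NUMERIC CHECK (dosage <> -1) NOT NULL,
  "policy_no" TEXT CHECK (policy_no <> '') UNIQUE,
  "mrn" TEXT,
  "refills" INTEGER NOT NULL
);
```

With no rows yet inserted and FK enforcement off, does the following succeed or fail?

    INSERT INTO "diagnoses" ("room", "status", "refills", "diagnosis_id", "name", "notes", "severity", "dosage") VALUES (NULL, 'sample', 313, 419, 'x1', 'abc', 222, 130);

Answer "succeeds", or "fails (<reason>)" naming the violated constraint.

fails (NOT NULL on room)

room is explicitly set to NULL, but room is part of the PRIMARY KEY (implied NOT NULL).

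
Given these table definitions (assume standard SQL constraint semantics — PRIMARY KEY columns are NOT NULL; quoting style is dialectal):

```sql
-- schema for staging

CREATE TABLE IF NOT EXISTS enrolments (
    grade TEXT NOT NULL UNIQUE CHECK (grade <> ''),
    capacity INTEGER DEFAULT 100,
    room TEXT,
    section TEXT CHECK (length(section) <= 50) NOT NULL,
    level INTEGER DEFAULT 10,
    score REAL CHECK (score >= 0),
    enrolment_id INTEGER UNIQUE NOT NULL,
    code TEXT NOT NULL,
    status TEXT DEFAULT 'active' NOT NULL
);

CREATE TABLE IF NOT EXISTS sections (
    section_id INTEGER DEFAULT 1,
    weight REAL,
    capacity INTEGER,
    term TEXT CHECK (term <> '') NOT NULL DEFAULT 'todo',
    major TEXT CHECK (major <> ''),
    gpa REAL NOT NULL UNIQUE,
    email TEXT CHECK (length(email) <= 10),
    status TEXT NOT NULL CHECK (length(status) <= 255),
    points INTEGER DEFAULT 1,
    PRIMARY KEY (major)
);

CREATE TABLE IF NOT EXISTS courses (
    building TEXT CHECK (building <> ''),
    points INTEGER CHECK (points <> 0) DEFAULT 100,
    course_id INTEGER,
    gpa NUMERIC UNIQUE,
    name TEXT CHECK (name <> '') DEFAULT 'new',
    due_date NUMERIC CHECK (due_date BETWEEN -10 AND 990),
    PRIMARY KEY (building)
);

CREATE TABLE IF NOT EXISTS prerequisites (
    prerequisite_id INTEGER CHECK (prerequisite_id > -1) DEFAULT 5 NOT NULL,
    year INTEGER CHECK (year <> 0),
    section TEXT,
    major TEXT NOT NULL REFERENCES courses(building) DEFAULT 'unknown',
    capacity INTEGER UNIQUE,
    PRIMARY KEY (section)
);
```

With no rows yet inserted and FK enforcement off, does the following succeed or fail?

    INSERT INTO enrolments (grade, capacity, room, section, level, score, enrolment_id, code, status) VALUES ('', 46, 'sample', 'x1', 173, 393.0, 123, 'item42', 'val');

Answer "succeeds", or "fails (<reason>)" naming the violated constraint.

The value '' for grade violates CHECK (grade <> '').

fails (CHECK on grade)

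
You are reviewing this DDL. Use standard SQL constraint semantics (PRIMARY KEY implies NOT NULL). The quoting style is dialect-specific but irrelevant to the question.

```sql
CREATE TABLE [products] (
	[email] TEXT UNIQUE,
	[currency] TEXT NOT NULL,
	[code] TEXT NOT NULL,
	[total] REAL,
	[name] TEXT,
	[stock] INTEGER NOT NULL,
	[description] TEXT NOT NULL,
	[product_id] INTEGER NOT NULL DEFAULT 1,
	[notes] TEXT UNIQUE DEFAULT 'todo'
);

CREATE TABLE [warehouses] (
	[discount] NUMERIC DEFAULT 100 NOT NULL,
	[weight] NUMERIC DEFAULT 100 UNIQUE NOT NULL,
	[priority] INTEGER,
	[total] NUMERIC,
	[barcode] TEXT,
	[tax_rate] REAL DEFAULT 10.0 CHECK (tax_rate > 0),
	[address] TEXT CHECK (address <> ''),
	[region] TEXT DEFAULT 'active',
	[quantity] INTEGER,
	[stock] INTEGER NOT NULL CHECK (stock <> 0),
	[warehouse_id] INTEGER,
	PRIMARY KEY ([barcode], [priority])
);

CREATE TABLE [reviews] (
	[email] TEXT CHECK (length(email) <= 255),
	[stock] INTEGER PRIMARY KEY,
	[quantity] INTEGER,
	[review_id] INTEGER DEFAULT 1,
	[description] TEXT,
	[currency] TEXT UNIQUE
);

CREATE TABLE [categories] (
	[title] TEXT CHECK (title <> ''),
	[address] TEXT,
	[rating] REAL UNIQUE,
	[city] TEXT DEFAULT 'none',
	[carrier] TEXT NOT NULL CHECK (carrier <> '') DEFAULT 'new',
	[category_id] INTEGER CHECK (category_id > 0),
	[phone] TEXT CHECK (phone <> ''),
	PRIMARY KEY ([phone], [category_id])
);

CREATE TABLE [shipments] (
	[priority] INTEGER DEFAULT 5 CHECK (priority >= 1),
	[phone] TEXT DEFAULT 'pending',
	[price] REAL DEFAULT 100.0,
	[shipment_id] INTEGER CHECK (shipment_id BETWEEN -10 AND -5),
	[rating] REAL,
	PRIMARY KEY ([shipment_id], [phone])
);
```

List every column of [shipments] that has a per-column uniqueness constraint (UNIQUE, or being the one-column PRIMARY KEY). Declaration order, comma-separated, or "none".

- priority: no UNIQUE or single-column PK constraint.
- phone: part of a composite PRIMARY KEY — only the tuple is unique, not this column on its own.
- price: no UNIQUE or single-column PK constraint.
- shipment_id: part of a composite PRIMARY KEY — only the tuple is unique, not this column on its own.
- rating: no UNIQUE or single-column PK constraint.

none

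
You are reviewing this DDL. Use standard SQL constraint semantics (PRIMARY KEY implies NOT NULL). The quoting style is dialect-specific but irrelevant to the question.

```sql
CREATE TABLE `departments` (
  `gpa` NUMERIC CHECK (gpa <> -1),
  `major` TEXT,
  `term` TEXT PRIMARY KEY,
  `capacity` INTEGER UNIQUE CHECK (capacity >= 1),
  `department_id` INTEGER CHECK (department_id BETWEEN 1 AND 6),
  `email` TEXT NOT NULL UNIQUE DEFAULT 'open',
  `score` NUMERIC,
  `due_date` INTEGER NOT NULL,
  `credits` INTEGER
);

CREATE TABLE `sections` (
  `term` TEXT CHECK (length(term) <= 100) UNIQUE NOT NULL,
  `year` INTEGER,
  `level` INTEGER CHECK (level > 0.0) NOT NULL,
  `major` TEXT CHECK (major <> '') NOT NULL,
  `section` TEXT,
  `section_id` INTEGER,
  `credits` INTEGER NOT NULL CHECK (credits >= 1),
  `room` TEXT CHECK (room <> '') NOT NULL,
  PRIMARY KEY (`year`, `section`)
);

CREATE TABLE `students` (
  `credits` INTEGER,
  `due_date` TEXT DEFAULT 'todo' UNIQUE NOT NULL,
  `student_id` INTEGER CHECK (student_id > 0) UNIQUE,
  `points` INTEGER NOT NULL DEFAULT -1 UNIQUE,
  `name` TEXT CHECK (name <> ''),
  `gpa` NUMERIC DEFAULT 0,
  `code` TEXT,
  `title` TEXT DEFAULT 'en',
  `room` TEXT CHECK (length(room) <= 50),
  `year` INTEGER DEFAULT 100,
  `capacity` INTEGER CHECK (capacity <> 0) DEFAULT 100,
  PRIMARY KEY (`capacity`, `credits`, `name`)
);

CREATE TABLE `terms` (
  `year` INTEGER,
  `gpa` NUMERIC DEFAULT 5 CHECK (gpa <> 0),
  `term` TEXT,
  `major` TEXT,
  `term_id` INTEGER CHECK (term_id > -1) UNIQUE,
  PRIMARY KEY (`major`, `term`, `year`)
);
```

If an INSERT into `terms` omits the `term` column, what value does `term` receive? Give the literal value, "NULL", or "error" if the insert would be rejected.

error

term has no DEFAULT clause.
Omitting it would insert NULL, but it is part of the PRIMARY KEY, so the INSERT fails.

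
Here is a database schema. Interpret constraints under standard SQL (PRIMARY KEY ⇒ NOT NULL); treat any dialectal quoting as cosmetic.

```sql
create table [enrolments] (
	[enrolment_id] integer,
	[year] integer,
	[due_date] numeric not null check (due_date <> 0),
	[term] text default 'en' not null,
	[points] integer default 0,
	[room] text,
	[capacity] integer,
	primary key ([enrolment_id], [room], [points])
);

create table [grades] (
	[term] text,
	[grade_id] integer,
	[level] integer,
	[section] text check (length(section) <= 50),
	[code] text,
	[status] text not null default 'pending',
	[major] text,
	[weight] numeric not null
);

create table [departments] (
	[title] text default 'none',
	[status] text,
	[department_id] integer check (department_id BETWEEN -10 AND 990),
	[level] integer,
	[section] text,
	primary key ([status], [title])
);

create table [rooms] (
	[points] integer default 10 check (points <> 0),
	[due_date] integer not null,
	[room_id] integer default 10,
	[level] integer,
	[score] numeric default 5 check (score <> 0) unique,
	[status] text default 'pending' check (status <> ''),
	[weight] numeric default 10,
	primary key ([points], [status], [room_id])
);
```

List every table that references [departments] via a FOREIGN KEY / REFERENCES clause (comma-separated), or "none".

No REFERENCES clause anywhere in the schema names departments.

none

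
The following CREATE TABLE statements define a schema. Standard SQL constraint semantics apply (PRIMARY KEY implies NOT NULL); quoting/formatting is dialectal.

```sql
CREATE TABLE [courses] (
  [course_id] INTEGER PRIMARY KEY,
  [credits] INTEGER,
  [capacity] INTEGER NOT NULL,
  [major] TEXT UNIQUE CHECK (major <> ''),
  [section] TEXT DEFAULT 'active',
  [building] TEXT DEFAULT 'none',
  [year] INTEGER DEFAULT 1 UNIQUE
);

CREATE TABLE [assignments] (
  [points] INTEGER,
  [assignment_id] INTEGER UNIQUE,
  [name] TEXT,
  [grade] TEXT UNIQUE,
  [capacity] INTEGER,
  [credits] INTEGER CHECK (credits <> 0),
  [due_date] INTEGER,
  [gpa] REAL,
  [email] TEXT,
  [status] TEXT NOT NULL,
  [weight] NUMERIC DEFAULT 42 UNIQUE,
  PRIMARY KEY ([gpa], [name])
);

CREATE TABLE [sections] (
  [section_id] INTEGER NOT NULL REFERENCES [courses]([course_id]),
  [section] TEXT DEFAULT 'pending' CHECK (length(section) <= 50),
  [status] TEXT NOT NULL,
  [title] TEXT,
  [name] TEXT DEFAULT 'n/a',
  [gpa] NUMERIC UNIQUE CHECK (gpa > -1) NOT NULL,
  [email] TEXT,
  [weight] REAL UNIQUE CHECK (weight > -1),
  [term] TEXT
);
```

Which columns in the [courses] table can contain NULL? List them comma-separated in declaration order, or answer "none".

credits, major, section, building, year

- course_id: part of the PRIMARY KEY, which implies NOT NULL → not nullable.
- credits: no NOT NULL constraint applies → nullable.
- capacity: declared NOT NULL → not nullable.
- major: CHECK does not forbid NULL (a CHECK constraint passes when its expression is NULL) → nullable.
- section: DEFAULT only fills an omitted column; an explicit NULL is still allowed → nullable.
- building: DEFAULT only fills an omitted column; an explicit NULL is still allowed → nullable.
- year: UNIQUE does not imply NOT NULL → nullable.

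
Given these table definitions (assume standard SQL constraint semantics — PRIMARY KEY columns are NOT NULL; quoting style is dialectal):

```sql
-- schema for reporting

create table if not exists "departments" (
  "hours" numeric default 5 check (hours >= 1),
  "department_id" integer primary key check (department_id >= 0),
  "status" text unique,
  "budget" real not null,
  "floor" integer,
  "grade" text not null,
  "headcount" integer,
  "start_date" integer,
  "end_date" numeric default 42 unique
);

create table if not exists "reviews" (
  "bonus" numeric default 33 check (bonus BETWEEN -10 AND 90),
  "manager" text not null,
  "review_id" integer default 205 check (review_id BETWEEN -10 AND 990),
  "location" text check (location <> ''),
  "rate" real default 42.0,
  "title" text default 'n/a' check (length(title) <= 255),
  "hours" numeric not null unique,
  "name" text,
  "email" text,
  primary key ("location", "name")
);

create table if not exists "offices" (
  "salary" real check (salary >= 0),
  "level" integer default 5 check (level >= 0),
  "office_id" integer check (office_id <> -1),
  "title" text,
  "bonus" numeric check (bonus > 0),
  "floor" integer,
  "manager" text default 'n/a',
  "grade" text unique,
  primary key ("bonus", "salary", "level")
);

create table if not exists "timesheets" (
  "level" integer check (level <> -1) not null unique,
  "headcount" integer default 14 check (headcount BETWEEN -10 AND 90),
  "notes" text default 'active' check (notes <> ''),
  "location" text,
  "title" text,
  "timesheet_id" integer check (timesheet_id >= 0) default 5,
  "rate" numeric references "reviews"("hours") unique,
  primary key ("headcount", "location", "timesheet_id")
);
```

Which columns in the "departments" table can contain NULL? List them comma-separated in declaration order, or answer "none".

hours, status, floor, headcount, start_date, end_date

- hours: CHECK does not forbid NULL (a CHECK constraint passes when its expression is NULL) → nullable.
- department_id: part of the PRIMARY KEY, which implies NOT NULL → not nullable.
- status: UNIQUE does not imply NOT NULL → nullable.
- budget: declared NOT NULL → not nullable.
- floor: no NOT NULL constraint applies → nullable.
- grade: declared NOT NULL → not nullable.
- headcount: no NOT NULL constraint applies → nullable.
- start_date: no NOT NULL constraint applies → nullable.
- end_date: UNIQUE does not imply NOT NULL → nullable.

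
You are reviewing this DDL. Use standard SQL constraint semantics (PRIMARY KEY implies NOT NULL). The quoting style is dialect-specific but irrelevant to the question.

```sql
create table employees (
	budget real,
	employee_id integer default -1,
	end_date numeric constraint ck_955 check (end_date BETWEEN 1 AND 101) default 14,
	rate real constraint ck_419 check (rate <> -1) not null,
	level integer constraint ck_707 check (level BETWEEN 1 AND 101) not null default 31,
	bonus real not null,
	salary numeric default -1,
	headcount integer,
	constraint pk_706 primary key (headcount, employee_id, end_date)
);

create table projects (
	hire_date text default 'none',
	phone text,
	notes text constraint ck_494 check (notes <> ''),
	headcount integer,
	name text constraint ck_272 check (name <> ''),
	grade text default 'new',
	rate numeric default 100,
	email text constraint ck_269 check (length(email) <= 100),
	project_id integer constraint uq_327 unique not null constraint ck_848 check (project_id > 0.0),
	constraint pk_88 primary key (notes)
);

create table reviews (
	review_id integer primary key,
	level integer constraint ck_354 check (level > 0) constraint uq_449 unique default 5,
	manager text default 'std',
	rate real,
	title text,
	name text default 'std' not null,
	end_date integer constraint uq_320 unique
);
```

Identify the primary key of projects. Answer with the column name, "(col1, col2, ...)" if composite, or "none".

notes

notes is declared PRIMARY KEY as a table-level PRIMARY KEY clause.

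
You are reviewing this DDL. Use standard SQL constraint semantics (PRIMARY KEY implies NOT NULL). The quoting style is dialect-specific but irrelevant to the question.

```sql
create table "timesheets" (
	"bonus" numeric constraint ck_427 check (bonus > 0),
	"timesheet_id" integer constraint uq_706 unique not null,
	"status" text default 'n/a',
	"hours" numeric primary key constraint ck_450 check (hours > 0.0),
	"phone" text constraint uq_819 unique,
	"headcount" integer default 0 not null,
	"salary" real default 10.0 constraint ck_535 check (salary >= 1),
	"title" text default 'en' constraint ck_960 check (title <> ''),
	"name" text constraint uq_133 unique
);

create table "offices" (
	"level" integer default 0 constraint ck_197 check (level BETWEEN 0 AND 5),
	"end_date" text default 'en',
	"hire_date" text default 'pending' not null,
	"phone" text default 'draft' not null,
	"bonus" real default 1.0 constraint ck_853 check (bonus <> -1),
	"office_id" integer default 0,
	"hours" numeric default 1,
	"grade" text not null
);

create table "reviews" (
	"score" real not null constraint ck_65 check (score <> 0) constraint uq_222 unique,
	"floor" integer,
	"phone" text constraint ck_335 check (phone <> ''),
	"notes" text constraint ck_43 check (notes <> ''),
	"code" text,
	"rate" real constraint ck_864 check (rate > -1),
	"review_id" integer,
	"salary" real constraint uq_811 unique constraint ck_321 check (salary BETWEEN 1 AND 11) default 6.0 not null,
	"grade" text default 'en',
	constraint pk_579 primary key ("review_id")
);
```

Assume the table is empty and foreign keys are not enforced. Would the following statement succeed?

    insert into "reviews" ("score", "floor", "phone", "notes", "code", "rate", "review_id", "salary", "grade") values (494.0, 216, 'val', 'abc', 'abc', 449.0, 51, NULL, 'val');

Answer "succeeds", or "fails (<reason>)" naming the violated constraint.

salary is explicitly set to NULL, but salary is declared NOT NULL.

fails (NOT NULL on salary)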